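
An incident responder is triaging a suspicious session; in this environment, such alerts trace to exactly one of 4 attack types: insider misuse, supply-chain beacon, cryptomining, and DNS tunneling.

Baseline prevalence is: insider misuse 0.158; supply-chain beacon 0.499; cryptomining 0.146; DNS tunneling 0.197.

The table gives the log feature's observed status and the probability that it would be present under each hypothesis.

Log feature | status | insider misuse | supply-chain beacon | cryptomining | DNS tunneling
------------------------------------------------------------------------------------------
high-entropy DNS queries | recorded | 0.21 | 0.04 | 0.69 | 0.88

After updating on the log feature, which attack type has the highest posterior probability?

By Bayes' rule, the unnormalized weight for each hypothesis is prior × likelihood:
  insider misuse: 0.158 × 0.21 = 0.03318
  supply-chain beacon: 0.499 × 0.04 = 0.01996
  cryptomining: 0.146 × 0.69 = 0.10074
  DNS tunneling: 0.197 × 0.88 = 0.17336
Marginal likelihood of the evidence = 0.32724.
P(insider misuse | evidence) ≈ 0.03318 / 0.32724 ≈ 0.101
P(supply-chain beacon | evidence) ≈ 0.01996 / 0.32724 ≈ 0.061
P(cryptomining | evidence) ≈ 0.10074 / 0.32724 ≈ 0.308
P(DNS tunneling | evidence) ≈ 0.17336 / 0.32724 ≈ 0.530
The largest is 0.530, so DNS tunneling is most probable.

DNS tunneling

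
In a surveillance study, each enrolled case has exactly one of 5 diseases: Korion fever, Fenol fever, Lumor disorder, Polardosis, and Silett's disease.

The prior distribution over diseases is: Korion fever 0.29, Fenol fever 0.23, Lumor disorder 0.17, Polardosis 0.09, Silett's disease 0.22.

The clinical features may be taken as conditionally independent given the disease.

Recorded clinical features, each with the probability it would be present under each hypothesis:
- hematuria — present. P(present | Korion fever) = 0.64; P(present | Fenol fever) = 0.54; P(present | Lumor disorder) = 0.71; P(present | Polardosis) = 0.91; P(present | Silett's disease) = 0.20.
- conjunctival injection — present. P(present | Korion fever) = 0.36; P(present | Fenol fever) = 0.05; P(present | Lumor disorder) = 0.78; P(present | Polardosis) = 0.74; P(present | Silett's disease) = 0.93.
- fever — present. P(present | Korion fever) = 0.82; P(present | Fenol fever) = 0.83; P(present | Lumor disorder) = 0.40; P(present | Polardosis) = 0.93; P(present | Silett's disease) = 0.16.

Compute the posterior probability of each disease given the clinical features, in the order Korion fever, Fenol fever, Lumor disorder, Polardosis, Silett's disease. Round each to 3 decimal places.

0.341, 0.032, 0.235, 0.351, 0.041

Multiply each prior by the joint likelihood of the clinical feature pattern:
  Korion fever: 0.29 × 0.64 × 0.36 × 0.82 = 0.054789
  Fenol fever: 0.23 × 0.54 × 0.05 × 0.83 = 0.0051543
  Lumor disorder: 0.17 × 0.71 × 0.78 × 0.40 = 0.037658
  Polardosis: 0.09 × 0.91 × 0.74 × 0.93 = 0.056364
  Silett's disease: 0.22 × 0.20 × 0.93 × 0.16 = 0.0065472
Normalizing constant Z = 0.054789 + 0.0051543 + 0.037658 + 0.056364 + 0.0065472 = 0.16051.
P(Korion fever | evidence) = 0.054789 / 0.16051 ≈ 0.341
P(Fenol fever | evidence) = 0.0051543 / 0.16051 ≈ 0.032
P(Lumor disorder | evidence) = 0.037658 / 0.16051 ≈ 0.235
P(Polardosis | evidence) = 0.056364 / 0.16051 ≈ 0.351
P(Silett's disease | evidence) = 0.0065472 / 0.16051 ≈ 0.041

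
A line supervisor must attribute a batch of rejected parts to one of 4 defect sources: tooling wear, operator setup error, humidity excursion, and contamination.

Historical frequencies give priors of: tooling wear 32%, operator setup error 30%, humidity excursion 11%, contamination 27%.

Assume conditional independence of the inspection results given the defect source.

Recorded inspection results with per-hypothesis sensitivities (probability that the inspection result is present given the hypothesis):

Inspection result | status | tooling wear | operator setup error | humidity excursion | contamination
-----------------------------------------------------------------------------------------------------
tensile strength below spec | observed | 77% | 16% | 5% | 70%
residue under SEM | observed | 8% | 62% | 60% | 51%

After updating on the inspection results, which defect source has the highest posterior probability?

contamination

Multiply each prior by the joint likelihood of the inspection result pattern:
  tooling wear: 0.32 × 0.77 × 0.08 = 0.019712
  operator setup error: 0.30 × 0.16 × 0.62 = 0.02976
  humidity excursion: 0.11 × 0.05 × 0.60 = 0.0033
  contamination: 0.27 × 0.70 × 0.51 = 0.09639
Marginal likelihood of the evidence = 0.14916.
P(tooling wear | evidence) ≈ 0.019712 / 0.14916 ≈ 0.132
P(operator setup error | evidence) ≈ 0.02976 / 0.14916 ≈ 0.200
P(humidity excursion | evidence) ≈ 0.0033 / 0.14916 ≈ 0.022
P(contamination | evidence) ≈ 0.09639 / 0.14916 ≈ 0.646
The largest is 0.646, so contamination is most probable.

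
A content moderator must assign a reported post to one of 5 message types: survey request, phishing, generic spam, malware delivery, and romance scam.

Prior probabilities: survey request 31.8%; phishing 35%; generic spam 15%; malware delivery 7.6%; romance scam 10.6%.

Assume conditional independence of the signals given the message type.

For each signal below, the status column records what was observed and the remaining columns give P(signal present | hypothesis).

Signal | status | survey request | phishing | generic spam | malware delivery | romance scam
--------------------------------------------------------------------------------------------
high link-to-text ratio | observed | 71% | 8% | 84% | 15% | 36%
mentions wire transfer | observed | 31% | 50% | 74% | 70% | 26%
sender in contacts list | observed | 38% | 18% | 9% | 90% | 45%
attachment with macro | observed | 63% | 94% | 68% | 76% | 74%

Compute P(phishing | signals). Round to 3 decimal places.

0.071

By Bayes' rule with conditional independence, the unnormalized weight for each hypothesis is prior × ∏ likelihoods:
  survey request: 0.318 × 0.71 × 0.31 × 0.38 × 0.63 = 0.016756
  phishing: 0.350 × 0.08 × 0.50 × 0.18 × 0.94 = 0.0023688
  generic spam: 0.150 × 0.84 × 0.74 × 0.09 × 0.68 = 0.0057063
  malware delivery: 0.076 × 0.15 × 0.70 × 0.90 × 0.76 = 0.0054583
  romance scam: 0.106 × 0.36 × 0.26 × 0.45 × 0.74 = 0.0033039
Marginal likelihood of the evidence = 0.033593.
P(phishing | evidence) = 0.0023688 / 0.033593 ≈ 0.071.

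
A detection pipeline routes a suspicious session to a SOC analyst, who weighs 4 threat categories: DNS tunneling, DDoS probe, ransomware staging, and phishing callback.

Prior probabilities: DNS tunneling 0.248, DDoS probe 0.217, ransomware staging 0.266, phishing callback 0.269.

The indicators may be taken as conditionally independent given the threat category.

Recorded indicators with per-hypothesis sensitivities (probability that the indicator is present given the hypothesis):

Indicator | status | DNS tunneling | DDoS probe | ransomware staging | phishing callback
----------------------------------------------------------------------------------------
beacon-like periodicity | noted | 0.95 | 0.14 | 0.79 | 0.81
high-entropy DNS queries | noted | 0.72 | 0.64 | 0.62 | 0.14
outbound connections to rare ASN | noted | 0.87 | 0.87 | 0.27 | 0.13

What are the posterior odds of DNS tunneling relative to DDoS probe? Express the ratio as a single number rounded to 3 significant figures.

Posterior odds equal prior odds times the likelihood ratio; only the two competing hypotheses matter.
  DNS tunneling: 0.248 × 0.95 × 0.72 × 0.87 = 0.14758
  DDoS probe: 0.217 × 0.14 × 0.64 × 0.87 = 0.016916
Posterior odds = 0.14758 / 0.016916 ≈ 8.72.

8.72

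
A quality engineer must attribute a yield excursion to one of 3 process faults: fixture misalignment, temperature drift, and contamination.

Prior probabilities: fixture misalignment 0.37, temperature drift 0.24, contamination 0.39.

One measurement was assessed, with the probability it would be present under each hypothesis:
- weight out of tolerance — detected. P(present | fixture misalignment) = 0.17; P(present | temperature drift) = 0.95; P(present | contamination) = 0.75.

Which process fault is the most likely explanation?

For each hypothesis, the unnormalized posterior weight is prior × likelihood:
  fixture misalignment: 0.37 × 0.17 = 0.0629
  temperature drift: 0.24 × 0.95 = 0.228
  contamination: 0.39 × 0.75 = 0.2925
Marginal likelihood of the evidence = 0.5834.
P(fixture misalignment | evidence) ≈ 0.0629 / 0.5834 ≈ 0.108
P(temperature drift | evidence) ≈ 0.228 / 0.5834 ≈ 0.391
P(contamination | evidence) ≈ 0.2925 / 0.5834 ≈ 0.501
The largest is 0.501, so contamination is most probable.

contamination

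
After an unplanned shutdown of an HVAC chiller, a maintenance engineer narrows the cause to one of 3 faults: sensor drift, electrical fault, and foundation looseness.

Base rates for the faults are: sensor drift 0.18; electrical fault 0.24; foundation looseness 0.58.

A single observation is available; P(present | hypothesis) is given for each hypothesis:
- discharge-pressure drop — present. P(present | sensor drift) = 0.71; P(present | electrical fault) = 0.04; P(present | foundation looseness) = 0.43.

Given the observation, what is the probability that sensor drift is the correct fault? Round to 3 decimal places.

By Bayes' rule, the unnormalized weight for each hypothesis is prior × likelihood:
  sensor drift: 0.18 × 0.71 = 0.1278
  electrical fault: 0.24 × 0.04 = 0.0096
  foundation looseness: 0.58 × 0.43 = 0.2494
Normalizing constant Z = 0.1278 + 0.0096 + 0.2494 = 0.3868.
P(sensor drift | evidence) = 0.1278 / 0.3868 ≈ 0.330.

0.330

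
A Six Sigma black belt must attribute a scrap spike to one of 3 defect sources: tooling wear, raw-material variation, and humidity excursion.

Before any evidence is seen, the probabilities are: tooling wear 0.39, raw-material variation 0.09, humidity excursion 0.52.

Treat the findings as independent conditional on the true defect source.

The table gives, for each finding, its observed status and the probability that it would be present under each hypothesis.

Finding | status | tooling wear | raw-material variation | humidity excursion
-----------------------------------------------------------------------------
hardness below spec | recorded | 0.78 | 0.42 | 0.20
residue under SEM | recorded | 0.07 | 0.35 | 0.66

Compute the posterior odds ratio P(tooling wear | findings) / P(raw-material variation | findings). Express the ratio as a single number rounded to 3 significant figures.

The normalizing constant cancels in an odds ratio, so compute prior × likelihood for the two hypotheses only:
  tooling wear: 0.39 × 0.78 × 0.07 = 0.021294
  raw-material variation: 0.09 × 0.42 × 0.35 = 0.01323
Posterior odds = 0.021294 / 0.01323 ≈ 1.61.

1.61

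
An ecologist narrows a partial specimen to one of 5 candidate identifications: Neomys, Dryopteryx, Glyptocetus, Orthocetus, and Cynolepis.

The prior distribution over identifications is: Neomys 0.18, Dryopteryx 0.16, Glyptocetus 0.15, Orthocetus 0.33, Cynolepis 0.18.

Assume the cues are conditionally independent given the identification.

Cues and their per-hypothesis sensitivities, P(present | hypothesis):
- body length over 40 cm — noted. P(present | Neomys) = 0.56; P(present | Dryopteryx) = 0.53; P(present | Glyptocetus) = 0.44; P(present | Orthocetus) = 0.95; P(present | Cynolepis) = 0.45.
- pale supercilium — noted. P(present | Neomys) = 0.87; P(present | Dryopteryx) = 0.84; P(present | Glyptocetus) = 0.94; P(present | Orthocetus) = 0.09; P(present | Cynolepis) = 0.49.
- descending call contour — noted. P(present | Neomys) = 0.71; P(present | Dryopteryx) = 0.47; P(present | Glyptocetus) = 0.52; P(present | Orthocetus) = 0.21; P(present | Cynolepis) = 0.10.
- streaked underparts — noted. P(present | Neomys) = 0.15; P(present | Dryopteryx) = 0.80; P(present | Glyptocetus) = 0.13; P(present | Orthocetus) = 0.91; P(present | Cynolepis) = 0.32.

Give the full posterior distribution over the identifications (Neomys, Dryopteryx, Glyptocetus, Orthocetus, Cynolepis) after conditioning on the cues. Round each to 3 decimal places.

Multiply each prior by the joint likelihood of the cue pattern:
  Neomys: 0.18 × 0.56 × 0.87 × 0.71 × 0.15 = 0.0093396
  Dryopteryx: 0.16 × 0.53 × 0.84 × 0.47 × 0.80 = 0.026783
  Glyptocetus: 0.15 × 0.44 × 0.94 × 0.52 × 0.13 = 0.0041939
  Orthocetus: 0.33 × 0.95 × 0.09 × 0.21 × 0.91 = 0.0053919
  Cynolepis: 0.18 × 0.45 × 0.49 × 0.10 × 0.32 = 0.0012701
Marginal likelihood of the evidence = 0.046979.
P(Neomys | evidence) = 0.0093396 / 0.046979 ≈ 0.199
P(Dryopteryx | evidence) = 0.026783 / 0.046979 ≈ 0.570
P(Glyptocetus | evidence) = 0.0041939 / 0.046979 ≈ 0.089
P(Orthocetus | evidence) = 0.0053919 / 0.046979 ≈ 0.115
P(Cynolepis | evidence) = 0.0012701 / 0.046979 ≈ 0.027

0.199, 0.570, 0.089, 0.115, 0.027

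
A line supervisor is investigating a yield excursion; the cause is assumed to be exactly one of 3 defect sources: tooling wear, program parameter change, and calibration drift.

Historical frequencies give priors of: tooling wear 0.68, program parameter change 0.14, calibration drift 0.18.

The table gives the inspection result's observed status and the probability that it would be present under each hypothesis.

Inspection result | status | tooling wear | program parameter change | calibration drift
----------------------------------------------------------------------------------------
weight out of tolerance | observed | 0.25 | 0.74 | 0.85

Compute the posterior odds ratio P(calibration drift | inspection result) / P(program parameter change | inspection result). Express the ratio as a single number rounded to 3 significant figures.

Unnormalized posterior weight (prior times the inspection result likelihood) for each of the two hypotheses:
  calibration drift: 0.18 × 0.85 = 0.153
  program parameter change: 0.14 × 0.74 = 0.1036
Odds(calibration drift : program parameter change) = 0.153 / 0.1036 ≈ 1.48.

1.48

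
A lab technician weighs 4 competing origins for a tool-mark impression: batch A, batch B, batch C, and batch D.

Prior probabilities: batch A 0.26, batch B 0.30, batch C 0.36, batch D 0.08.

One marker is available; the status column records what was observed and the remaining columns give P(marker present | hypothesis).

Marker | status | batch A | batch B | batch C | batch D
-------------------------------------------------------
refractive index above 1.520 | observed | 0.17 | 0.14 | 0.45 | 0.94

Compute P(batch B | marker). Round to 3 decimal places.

For each hypothesis, the unnormalized posterior weight is prior × likelihood:
  batch A: 0.26 × 0.17 = 0.0442
  batch B: 0.30 × 0.14 = 0.042
  batch C: 0.36 × 0.45 = 0.162
  batch D: 0.08 × 0.94 = 0.0752
The unnormalized weights sum to 0.3234.
P(batch B | evidence) = 0.042 / 0.3234 ≈ 0.130.

0.130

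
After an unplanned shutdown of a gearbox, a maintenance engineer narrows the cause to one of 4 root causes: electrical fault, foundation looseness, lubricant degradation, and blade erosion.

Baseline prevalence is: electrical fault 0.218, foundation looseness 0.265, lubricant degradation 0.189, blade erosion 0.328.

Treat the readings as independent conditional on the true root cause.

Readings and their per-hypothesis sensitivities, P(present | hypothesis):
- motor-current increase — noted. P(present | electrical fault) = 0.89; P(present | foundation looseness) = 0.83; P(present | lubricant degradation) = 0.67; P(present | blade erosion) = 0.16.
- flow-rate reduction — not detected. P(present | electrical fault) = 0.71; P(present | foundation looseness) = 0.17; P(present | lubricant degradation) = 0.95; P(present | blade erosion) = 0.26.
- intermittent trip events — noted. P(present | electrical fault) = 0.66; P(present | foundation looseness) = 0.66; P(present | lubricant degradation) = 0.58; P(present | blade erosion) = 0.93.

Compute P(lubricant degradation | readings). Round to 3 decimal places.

0.019

Multiply each prior by the joint likelihood of the reading pattern (using 1 − P(present | H) for each absent reading):
  electrical fault: 0.218 × 0.89 × (1 − 0.71) × 0.66 = 0.037135
  foundation looseness: 0.265 × 0.83 × (1 − 0.17) × 0.66 = 0.12049
  lubricant degradation: 0.189 × 0.67 × (1 − 0.95) × 0.58 = 0.0036723
  blade erosion: 0.328 × 0.16 × (1 − 0.26) × 0.93 = 0.036117
The unnormalized weights sum to 0.19741.
P(lubricant degradation | evidence) = 0.0036723 / 0.19741 ≈ 0.019.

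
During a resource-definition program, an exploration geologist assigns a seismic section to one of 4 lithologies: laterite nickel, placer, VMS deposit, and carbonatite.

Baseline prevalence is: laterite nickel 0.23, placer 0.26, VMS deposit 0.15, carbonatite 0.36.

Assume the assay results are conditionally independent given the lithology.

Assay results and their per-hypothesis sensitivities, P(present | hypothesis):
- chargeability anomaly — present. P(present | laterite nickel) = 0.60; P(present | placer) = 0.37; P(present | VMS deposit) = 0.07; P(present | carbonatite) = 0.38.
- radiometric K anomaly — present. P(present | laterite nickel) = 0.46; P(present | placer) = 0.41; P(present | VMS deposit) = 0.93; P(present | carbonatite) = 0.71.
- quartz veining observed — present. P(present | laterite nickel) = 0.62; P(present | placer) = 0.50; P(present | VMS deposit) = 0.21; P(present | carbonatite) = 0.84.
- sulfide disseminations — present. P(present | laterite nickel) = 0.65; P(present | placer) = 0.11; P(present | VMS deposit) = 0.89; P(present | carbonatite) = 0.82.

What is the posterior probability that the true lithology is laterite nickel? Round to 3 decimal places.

For each hypothesis, the unnormalized posterior weight is prior × product of the assay result likelihoods:
  laterite nickel: 0.23 × 0.60 × 0.46 × 0.62 × 0.65 = 0.025582
  placer: 0.26 × 0.37 × 0.41 × 0.50 × 0.11 = 0.0021693
  VMS deposit: 0.15 × 0.07 × 0.93 × 0.21 × 0.89 = 0.0018251
  carbonatite: 0.36 × 0.38 × 0.71 × 0.84 × 0.82 = 0.066902
Marginal likelihood of the evidence = 0.096479.
P(laterite nickel | evidence) = 0.025582 / 0.096479 ≈ 0.265.

0.265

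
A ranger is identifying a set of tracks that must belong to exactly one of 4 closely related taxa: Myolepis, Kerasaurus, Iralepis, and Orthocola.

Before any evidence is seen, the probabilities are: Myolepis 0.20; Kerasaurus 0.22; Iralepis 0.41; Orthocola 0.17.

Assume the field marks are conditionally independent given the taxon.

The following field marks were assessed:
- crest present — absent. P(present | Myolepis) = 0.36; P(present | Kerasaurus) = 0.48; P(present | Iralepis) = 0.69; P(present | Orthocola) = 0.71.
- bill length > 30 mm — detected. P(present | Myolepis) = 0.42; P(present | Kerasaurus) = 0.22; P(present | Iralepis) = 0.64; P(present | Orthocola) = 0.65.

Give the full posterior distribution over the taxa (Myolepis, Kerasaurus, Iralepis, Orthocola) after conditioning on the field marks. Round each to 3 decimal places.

0.280, 0.131, 0.423, 0.167

Multiply each prior by the joint likelihood of the field mark pattern (using 1 − P(present | H) for each absent field mark):
  Myolepis: 0.20 × (1 − 0.36) × 0.42 = 0.05376
  Kerasaurus: 0.22 × (1 − 0.48) × 0.22 = 0.025168
  Iralepis: 0.41 × (1 − 0.69) × 0.64 = 0.081344
  Orthocola: 0.17 × (1 − 0.71) × 0.65 = 0.032045
The unnormalized weights sum to 0.19232.
P(Myolepis | evidence) = 0.05376 / 0.19232 ≈ 0.280
P(Kerasaurus | evidence) = 0.025168 / 0.19232 ≈ 0.131
P(Iralepis | evidence) = 0.081344 / 0.19232 ≈ 0.423
P(Orthocola | evidence) = 0.032045 / 0.19232 ≈ 0.167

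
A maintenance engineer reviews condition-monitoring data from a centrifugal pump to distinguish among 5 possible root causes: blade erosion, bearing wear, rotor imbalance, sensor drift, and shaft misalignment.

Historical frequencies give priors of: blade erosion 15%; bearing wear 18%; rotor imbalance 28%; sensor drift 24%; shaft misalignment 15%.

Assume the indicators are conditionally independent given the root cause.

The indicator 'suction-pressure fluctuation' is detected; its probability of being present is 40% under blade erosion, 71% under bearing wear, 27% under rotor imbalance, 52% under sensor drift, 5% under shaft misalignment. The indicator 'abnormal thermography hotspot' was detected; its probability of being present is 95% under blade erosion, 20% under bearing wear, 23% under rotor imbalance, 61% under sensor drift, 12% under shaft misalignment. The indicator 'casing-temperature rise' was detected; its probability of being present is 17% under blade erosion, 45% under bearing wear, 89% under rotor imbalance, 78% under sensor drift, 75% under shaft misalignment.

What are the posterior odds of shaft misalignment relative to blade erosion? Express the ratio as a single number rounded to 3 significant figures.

Posterior odds equal prior odds times the likelihood ratio; only the two competing hypotheses matter.
  shaft misalignment: 0.15 × 0.05 × 0.12 × 0.75 = 0.000675
  blade erosion: 0.15 × 0.40 × 0.95 × 0.17 = 0.00969
Posterior odds = 0.000675 / 0.00969 ≈ 0.0697.

0.0697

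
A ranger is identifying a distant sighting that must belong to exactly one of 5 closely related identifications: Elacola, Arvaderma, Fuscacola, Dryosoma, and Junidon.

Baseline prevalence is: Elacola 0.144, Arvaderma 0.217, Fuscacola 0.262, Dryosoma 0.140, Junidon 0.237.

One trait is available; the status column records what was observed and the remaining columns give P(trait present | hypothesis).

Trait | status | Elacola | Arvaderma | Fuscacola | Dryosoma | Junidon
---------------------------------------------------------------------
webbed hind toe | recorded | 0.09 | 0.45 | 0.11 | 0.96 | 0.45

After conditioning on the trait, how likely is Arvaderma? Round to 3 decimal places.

For each hypothesis, the unnormalized posterior weight is prior × likelihood:
  Elacola: 0.144 × 0.09 = 0.01296
  Arvaderma: 0.217 × 0.45 = 0.09765
  Fuscacola: 0.262 × 0.11 = 0.02882
  Dryosoma: 0.140 × 0.96 = 0.1344
  Junidon: 0.237 × 0.45 = 0.10665
Marginal likelihood of the evidence = 0.38048.
P(Arvaderma | evidence) = 0.09765 / 0.38048 ≈ 0.257.

0.257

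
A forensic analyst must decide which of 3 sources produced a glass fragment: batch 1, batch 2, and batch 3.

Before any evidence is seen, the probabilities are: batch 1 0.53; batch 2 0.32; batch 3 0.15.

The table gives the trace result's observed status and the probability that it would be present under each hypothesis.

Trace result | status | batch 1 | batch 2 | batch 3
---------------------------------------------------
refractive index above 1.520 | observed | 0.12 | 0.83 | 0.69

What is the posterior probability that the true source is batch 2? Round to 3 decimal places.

For each hypothesis, the unnormalized posterior weight is prior × likelihood:
  batch 1: 0.53 × 0.12 = 0.0636
  batch 2: 0.32 × 0.83 = 0.2656
  batch 3: 0.15 × 0.69 = 0.1035
The unnormalized weights sum to 0.4327.
P(batch 2 | evidence) = 0.2656 / 0.4327 ≈ 0.614.

0.614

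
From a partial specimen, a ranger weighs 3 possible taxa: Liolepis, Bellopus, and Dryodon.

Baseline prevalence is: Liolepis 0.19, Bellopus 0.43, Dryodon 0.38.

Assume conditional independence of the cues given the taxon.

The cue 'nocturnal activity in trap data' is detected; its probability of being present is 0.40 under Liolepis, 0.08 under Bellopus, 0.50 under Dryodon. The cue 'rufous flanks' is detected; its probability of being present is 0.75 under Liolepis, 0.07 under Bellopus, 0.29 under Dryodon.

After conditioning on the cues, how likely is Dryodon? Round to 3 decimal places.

Multiply each prior by the joint likelihood of the cue pattern:
  Liolepis: 0.19 × 0.40 × 0.75 = 0.057
  Bellopus: 0.43 × 0.08 × 0.07 = 0.002408
  Dryodon: 0.38 × 0.50 × 0.29 = 0.0551
Marginal likelihood of the evidence = 0.11451.
P(Dryodon | evidence) = 0.0551 / 0.11451 ≈ 0.481.

0.481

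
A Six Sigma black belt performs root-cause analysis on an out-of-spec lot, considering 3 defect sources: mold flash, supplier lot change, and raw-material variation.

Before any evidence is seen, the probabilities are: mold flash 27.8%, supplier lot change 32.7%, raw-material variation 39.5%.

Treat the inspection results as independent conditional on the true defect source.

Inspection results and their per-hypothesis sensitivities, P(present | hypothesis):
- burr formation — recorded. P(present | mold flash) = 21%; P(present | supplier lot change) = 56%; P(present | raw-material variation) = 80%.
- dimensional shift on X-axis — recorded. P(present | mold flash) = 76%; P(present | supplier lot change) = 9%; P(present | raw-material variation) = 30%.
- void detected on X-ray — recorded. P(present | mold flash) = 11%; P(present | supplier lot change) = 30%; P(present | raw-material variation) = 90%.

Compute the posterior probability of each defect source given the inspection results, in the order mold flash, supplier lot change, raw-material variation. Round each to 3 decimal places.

By Bayes' rule with conditional independence, the unnormalized weight for each hypothesis is prior × ∏ likelihoods:
  mold flash: 0.278 × 0.21 × 0.76 × 0.11 = 0.0048806
  supplier lot change: 0.327 × 0.56 × 0.09 × 0.30 = 0.0049442
  raw-material variation: 0.395 × 0.80 × 0.30 × 0.90 = 0.08532
Normalizing constant Z = 0.0048806 + 0.0049442 + 0.08532 = 0.095145.
P(mold flash | evidence) = 0.0048806 / 0.095145 ≈ 0.051
P(supplier lot change | evidence) = 0.0049442 / 0.095145 ≈ 0.052
P(raw-material variation | evidence) = 0.08532 / 0.095145 ≈ 0.897

0.051, 0.052, 0.897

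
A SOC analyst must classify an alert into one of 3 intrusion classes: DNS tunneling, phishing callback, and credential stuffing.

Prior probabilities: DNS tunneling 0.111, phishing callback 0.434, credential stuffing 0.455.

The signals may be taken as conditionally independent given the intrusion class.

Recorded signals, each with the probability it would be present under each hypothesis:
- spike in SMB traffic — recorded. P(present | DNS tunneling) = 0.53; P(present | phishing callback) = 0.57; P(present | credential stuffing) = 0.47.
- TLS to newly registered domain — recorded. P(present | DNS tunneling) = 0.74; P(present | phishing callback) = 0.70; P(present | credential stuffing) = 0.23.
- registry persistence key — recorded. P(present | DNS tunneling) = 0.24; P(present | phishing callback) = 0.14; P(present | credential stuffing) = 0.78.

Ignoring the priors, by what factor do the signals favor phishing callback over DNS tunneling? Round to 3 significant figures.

Joint likelihood of the signal pattern under each hypothesis:
  phishing callback: 0.57 × 0.70 × 0.14 = 0.05586
  DNS tunneling: 0.53 × 0.74 × 0.24 = 0.094128
Bayes factor = 0.05586 / 0.094128 ≈ 0.593

0.593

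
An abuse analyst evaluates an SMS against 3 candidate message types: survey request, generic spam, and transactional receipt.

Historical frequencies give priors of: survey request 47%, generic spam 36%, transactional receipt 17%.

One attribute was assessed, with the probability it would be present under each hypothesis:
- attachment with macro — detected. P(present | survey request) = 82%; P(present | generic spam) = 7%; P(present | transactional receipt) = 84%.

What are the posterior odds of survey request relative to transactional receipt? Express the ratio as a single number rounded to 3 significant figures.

2.70

Posterior odds equal prior odds times the likelihood ratio; only the two competing hypotheses matter.
  survey request: 0.47 × 0.82 = 0.3854
  transactional receipt: 0.17 × 0.84 = 0.1428
Posterior odds = 0.3854 / 0.1428 ≈ 2.70.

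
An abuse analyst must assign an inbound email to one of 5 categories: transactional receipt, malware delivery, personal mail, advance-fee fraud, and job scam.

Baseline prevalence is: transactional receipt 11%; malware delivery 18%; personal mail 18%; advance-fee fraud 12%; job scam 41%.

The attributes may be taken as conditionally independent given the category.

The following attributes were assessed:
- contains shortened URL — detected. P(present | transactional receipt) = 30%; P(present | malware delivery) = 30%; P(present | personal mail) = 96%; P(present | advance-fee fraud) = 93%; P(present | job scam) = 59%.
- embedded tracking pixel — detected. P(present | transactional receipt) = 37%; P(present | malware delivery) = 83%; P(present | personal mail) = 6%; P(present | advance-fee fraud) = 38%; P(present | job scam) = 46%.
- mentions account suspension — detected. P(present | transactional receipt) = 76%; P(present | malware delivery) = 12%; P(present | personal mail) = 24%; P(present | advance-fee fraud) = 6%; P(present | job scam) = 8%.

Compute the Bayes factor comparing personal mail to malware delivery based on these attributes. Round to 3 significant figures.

The Bayes factor is the ratio of the joint likelihoods of the attribute pattern under the two hypotheses.
  personal mail: 0.96 × 0.06 × 0.24 = 0.013824
  malware delivery: 0.30 × 0.83 × 0.12 = 0.02988
Bayes factor = 0.013824 / 0.02988 ≈ 0.463

0.463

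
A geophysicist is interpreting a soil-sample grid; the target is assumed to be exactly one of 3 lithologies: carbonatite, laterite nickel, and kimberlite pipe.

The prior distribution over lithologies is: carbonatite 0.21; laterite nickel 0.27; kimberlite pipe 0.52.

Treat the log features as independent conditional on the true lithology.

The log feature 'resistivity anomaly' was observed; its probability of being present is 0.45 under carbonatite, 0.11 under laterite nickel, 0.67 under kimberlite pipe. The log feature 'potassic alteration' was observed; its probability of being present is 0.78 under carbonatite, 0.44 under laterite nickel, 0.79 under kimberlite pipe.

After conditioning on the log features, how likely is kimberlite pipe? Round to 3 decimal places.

0.760

By Bayes' rule with conditional independence, the unnormalized weight for each hypothesis is prior × ∏ likelihoods:
  carbonatite: 0.21 × 0.45 × 0.78 = 0.07371
  laterite nickel: 0.27 × 0.11 × 0.44 = 0.013068
  kimberlite pipe: 0.52 × 0.67 × 0.79 = 0.27524
The unnormalized weights sum to 0.36201.
P(kimberlite pipe | evidence) = 0.27524 / 0.36201 ≈ 0.760.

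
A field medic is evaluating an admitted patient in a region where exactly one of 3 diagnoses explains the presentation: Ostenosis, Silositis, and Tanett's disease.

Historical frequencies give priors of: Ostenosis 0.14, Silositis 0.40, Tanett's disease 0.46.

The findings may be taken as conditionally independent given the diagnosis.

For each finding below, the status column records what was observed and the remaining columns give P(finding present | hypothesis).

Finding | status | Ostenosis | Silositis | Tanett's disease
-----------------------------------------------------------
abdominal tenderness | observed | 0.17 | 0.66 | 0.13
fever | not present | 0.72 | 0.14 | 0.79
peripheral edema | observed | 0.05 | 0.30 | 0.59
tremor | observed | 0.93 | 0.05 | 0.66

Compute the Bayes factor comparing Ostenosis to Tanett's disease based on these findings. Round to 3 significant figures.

Joint likelihood of the evidence pattern under each hypothesis (using 1 − P(present | H) for each absent finding):
  Ostenosis: 0.17 × (1 − 0.72) × 0.05 × 0.93 = 0.0022134
  Tanett's disease: 0.13 × (1 − 0.79) × 0.59 × 0.66 = 0.010631
Bayes factor = 0.0022134 / 0.010631 ≈ 0.208

0.208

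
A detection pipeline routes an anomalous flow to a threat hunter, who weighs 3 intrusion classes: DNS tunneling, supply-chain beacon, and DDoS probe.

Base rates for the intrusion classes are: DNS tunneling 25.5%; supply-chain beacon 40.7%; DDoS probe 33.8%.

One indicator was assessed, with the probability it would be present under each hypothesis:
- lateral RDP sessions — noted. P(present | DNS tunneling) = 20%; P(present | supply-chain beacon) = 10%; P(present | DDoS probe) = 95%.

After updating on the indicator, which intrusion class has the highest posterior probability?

Multiply each prior by the likelihood of the indicator:
  DNS tunneling: 0.255 × 0.20 = 0.051
  supply-chain beacon: 0.407 × 0.10 = 0.0407
  DDoS probe: 0.338 × 0.95 = 0.3211
Marginal likelihood of the evidence = 0.4128.
P(DNS tunneling | evidence) ≈ 0.051 / 0.4128 ≈ 0.124
P(supply-chain beacon | evidence) ≈ 0.0407 / 0.4128 ≈ 0.099
P(DDoS probe | evidence) ≈ 0.3211 / 0.4128 ≈ 0.778
The largest is 0.778, so DDoS probe is most probable.

DDoS probe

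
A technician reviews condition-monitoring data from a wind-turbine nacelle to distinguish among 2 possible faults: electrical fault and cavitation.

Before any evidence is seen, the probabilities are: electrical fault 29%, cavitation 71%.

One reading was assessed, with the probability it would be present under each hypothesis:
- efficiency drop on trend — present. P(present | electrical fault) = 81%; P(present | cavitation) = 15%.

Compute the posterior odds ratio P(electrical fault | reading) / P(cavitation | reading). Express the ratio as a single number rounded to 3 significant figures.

The normalizing constant cancels in an odds ratio, so compute prior × likelihood for the two hypotheses only:
  electrical fault: 0.29 × 0.81 = 0.2349
  cavitation: 0.71 × 0.15 = 0.1065
Odds(electrical fault : cavitation) = 0.2349 / 0.1065 ≈ 2.21.

2.21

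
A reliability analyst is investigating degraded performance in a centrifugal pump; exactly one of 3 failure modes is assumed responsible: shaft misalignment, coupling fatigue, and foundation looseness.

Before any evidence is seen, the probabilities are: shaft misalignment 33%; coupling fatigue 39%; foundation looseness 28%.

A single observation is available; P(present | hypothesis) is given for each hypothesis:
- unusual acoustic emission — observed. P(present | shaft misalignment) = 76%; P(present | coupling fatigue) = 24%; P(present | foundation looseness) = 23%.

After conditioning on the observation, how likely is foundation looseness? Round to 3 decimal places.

Multiply each prior by the likelihood of the observation:
  shaft misalignment: 0.33 × 0.76 = 0.2508
  coupling fatigue: 0.39 × 0.24 = 0.0936
  foundation looseness: 0.28 × 0.23 = 0.0644
Normalizing constant Z = 0.2508 + 0.0936 + 0.0644 = 0.4088.
P(foundation looseness | evidence) = 0.0644 / 0.4088 ≈ 0.158.

0.158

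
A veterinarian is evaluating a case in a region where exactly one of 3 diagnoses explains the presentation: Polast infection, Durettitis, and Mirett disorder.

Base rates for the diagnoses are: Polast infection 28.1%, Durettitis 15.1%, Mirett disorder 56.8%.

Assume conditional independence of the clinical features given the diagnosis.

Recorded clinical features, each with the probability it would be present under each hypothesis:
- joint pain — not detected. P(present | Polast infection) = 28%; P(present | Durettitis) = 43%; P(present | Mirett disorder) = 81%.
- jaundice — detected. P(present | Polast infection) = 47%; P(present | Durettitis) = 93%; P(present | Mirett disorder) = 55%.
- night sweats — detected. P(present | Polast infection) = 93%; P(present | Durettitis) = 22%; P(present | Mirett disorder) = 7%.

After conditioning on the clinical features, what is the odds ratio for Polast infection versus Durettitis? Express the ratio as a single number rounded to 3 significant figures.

5.02

Unnormalized posterior weight (prior times the clinical feature likelihoods) for each of the two hypotheses (using 1 − P(present | H) for each absent clinical feature):
  Polast infection: 0.281 × (1 − 0.28) × 0.47 × 0.93 = 0.088434
  Durettitis: 0.151 × (1 − 0.43) × 0.93 × 0.22 = 0.01761
Posterior odds = 0.088434 / 0.01761 ≈ 5.02.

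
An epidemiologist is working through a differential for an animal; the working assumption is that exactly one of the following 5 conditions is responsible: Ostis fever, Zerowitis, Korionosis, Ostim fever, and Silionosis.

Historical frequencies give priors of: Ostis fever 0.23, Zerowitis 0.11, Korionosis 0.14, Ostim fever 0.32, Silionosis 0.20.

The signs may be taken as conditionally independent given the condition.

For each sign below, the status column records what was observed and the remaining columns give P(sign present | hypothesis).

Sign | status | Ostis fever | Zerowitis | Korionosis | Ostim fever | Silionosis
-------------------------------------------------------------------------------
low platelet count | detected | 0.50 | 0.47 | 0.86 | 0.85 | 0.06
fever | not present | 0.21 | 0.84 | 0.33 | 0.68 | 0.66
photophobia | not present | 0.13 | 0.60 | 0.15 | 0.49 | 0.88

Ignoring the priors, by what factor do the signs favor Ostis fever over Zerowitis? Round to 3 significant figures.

11.4

The Bayes factor is the ratio of the joint likelihoods of the sign pattern under the two hypotheses (using 1 − P(present | H) for each absent sign).
  Ostis fever: 0.50 × (1 − 0.21) × (1 − 0.13) = 0.34365
  Zerowitis: 0.47 × (1 − 0.84) × (1 − 0.60) = 0.03008
Bayes factor = 0.34365 / 0.03008 ≈ 11.4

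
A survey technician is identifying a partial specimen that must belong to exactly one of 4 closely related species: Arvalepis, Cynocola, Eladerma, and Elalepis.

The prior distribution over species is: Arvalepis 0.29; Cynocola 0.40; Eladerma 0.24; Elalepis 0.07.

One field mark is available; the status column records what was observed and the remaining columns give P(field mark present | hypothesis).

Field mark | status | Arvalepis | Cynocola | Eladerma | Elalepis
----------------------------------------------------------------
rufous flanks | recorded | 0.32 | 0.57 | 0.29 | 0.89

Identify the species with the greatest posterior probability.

Cynocola

By Bayes' rule, the unnormalized weight for each hypothesis is prior × likelihood:
  Arvalepis: 0.29 × 0.32 = 0.0928
  Cynocola: 0.40 × 0.57 = 0.228
  Eladerma: 0.24 × 0.29 = 0.0696
  Elalepis: 0.07 × 0.89 = 0.0623
Marginal likelihood of the evidence = 0.4527.
P(Arvalepis | evidence) ≈ 0.0928 / 0.4527 ≈ 0.205
P(Cynocola | evidence) ≈ 0.228 / 0.4527 ≈ 0.504
P(Eladerma | evidence) ≈ 0.0696 / 0.4527 ≈ 0.154
P(Elalepis | evidence) ≈ 0.0623 / 0.4527 ≈ 0.138
The largest is 0.504, so Cynocola is most probable.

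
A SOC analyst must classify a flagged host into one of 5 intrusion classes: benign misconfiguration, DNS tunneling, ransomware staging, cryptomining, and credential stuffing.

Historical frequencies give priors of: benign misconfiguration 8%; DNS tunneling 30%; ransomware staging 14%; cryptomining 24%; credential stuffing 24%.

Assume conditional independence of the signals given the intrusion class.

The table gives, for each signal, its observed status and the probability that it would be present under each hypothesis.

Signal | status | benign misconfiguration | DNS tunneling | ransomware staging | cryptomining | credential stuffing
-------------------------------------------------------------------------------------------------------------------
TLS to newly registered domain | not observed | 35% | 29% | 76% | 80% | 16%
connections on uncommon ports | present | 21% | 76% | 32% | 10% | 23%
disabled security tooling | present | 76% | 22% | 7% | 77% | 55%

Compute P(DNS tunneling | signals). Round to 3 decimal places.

0.482

For each hypothesis, the unnormalized posterior weight is prior × product of the signal likelihoods (using 1 − P(present | H) for each absent signal):
  benign misconfiguration: 0.08 × (1 − 0.35) × 0.21 × 0.76 = 0.0082992
  DNS tunneling: 0.30 × (1 − 0.29) × 0.76 × 0.22 = 0.035614
  ransomware staging: 0.14 × (1 − 0.76) × 0.32 × 0.07 = 0.00075264
  cryptomining: 0.24 × (1 − 0.80) × 0.10 × 0.77 = 0.003696
  credential stuffing: 0.24 × (1 − 0.16) × 0.23 × 0.55 = 0.025502
The unnormalized weights sum to 0.073864.
P(DNS tunneling | evidence) = 0.035614 / 0.073864 ≈ 0.482.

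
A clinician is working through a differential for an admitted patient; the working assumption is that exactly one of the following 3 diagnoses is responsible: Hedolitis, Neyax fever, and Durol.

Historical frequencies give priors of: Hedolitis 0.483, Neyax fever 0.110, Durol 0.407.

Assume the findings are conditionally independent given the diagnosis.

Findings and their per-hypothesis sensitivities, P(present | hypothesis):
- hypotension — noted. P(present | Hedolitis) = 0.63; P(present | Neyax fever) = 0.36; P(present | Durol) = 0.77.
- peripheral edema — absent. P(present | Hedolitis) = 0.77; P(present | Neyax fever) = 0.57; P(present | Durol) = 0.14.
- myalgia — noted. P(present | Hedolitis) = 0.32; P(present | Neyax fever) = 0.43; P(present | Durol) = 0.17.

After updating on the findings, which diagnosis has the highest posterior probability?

Durol

By Bayes' rule with conditional independence, the unnormalized weight for each hypothesis is prior × ∏ likelihoods (using 1 − P(present | H) for each absent finding):
  Hedolitis: 0.483 × 0.63 × (1 − 0.77) × 0.32 = 0.022396
  Neyax fever: 0.110 × 0.36 × (1 − 0.57) × 0.43 = 0.007322
  Durol: 0.407 × 0.77 × (1 − 0.14) × 0.17 = 0.045818
The unnormalized weights sum to 0.075535.
P(Hedolitis | evidence) ≈ 0.022396 / 0.075535 ≈ 0.296
P(Neyax fever | evidence) ≈ 0.007322 / 0.075535 ≈ 0.097
P(Durol | evidence) ≈ 0.045818 / 0.075535 ≈ 0.607
The largest is 0.607, so Durol is most probable.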